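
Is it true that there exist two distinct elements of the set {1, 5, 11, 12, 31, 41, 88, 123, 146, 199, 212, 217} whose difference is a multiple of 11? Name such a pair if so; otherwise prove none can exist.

The pair (1, 12) works.

1 mod 11 = 1 and 12 mod 11 = 1, so 12 − 1 = 11 = 1·11.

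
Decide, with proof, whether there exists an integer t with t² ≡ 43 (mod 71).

t = 16

Take t = 16. Then 16² = 256 = 3·71 + 43, so 16² ≡ 43 (mod 71).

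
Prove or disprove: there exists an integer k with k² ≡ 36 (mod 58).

k = 52 works: 52² = 2704, and 2704 − 36 = 2668 = 46·58.

k = 52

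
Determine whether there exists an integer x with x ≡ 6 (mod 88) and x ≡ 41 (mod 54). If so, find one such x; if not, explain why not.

gcd(88, 54) = 2. If x ≡ 6 (mod 88) and x ≡ 41 (mod 54), then x ≡ 6 (mod 2) and x ≡ 41 (mod 2).
However 6 ≡ 0 and 41 ≡ 1 (mod 2), and 0 ≠ 1.
Hence the system has no solution.

No, no such integer exists.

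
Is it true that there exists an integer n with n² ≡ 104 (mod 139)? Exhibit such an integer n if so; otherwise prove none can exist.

Apply Euler's criterion with the prime 139: 104 is a quadratic residue iff 104^69 ≡ 1 (mod 139), and a non-residue iff it is ≡ −1.
Repeated squaring mod 139: 104^2 = 10816 ≡ 113; 104^4 ≡ 113² = 12769 ≡ 120; 104^8 ≡ 120² = 14400 ≡ 83; 104^16 ≡ 83² = 6889 ≡ 78; 104^32 ≡ 78² = 6084 ≡ 107; 104^64 ≡ 107² = 11449 ≡ 51.
Since 69 = 64 + 4 + 1, 104^69 ≡ 51 · 120 · 104; multiplying out mod 139: 51·120 = 6120 ≡ 4, then 4·104 = 416 ≡ 138. Thus 104^69 ≡ 138 ≡ −1 (mod 139).
By Euler's criterion 104 is a quadratic non-residue mod 139: no n satisfies n² ≡ 104 (mod 139).

No such integer exists.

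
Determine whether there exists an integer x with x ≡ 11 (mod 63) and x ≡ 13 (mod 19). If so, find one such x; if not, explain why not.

x = 830

Since 63 and 19 share no common factor, CRT says the pair of congruences has a solution (unique mod 1197).
Write x = 11 + 63t and require 11 + 63t ≡ 13 (mod 19), i.e. 63t ≡ 2 (mod 19).
63 ≡ 6 (mod 19), so this reads 6t ≡ 2 (mod 19). To invert 6 modulo 19: 19 = 3·6 + 1, 6 = 6·1 + 0, and unwinding, 1 = 19 − 3·6. Thus 6⁻¹ ≡ -3 ≡ 16 (mod 19).
Therefore t ≡ 16·2 = 32 ≡ 13 (mod 19).
With t = 13: x = 11 + 63·13 = 830.
Check: 830 mod 63 = 11, 830 mod 19 = 13. ✓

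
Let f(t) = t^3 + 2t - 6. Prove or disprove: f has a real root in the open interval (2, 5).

No.

f(2) = 6 and f(5) = 129, both positive.
f'(t) = 3t^2 + 2 has discriminant 0² − 4·3·2 = -24 < 0, so f' has no real roots and is positive for every real t.
So f is strictly increasing; between 2 and 5 its values lie between f(2) = 6 and f(5) = 129, all positive. Therefore f has no root in (2, 5).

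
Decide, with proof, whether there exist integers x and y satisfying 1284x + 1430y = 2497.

No, no such integers exist.

Any value of 1284x + 1430y is a multiple of gcd(1284, 1430) = 2.
But 2497 is not a multiple of 2 (it leaves remainder 1).
So the equation is unsolvable over ℤ.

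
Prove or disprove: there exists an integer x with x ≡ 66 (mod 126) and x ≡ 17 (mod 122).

No such integer exists.

gcd(126, 122) = 2. If x ≡ 66 (mod 126) and x ≡ 17 (mod 122), then x ≡ 66 (mod 2) and x ≡ 17 (mod 2).
These are incompatible: 66 − 17 = 49 is not divisible by 2.
Hence the system has no solution.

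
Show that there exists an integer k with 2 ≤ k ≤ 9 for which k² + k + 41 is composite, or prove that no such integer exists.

The values for k = 2, 3, …, 9 are 47, 53, 61, 71, 83, 97, 113, 131, and each of these is prime.
So no value in the range makes the expression composite.

No such integer k in that range exists.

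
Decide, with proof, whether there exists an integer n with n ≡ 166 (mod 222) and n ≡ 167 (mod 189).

Both moduli are multiples of 3 = gcd(222, 189), so any solution would satisfy n ≡ 166 and n ≡ 167 modulo 3 simultaneously.
However 166 ≡ 1 and 167 ≡ 2 (mod 3), and 1 ≠ 2.
Hence the system has no solution.

No, no such integer exists.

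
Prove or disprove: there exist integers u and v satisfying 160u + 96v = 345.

There are no such integers.

Any value of 160u + 96v is a multiple of gcd(160, 96) = 32.
But 345 is not a multiple of 32 (it leaves remainder 25).
So the equation is unsolvable over ℤ.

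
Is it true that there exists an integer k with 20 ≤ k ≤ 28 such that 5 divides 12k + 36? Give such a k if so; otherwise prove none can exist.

k = 22

At k = 22 we get 12·22 + 36 = 300, and 300 = 5·60.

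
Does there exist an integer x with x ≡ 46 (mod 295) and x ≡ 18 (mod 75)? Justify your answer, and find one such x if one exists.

No such integer exists.

Reduce both congruences modulo 5, which divides 295 and 75: they say x ≡ 46 (mod 5) and x ≡ 18 (mod 5).
But 46 mod 5 = 1 while 18 mod 5 = 3, a contradiction.
So no integer satisfies both congruences.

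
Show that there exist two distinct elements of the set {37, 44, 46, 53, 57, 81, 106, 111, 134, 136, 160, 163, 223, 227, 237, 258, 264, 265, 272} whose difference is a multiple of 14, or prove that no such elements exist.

Yes: 37 and 163.

Both 37 and 163 leave remainder 9 on division by 14; their difference 126 = 9·14 is a multiple of 14.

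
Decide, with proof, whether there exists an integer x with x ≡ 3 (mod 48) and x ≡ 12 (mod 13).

The moduli 48 and 13 are coprime, so by the Chinese Remainder Theorem a unique solution modulo 624 exists.
Write x = 3 + 48t and require 3 + 48t ≡ 12 (mod 13), i.e. 48t ≡ 9 (mod 13).
48 ≡ 9 (mod 13), so this reads 9t ≡ 9 (mod 13). Since 9·3 = 27 = 2·13 + 1, the inverse of 9 mod 13 is 3.
Therefore t ≡ 3·9 = 27 ≡ 1 (mod 13).
With t = 1: x = 3 + 48·1 = 51.
Indeed 51 ≡ 3 (mod 48) and 51 ≡ 12 (mod 13).

x = 51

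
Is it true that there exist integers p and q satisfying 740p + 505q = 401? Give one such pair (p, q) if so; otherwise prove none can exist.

No such integers exist.

gcd(740, 505) = 5, so every integer of the form 740p + 505q is a multiple of 5.
But 401 = 5·80 + 1, so 5 ∤ 401.
Therefore 740p + 505q = 401 has no solution in integers.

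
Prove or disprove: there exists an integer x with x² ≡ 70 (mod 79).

There is no such integer.

79 is prime, so by Euler's criterion 70 is a square mod 79 iff 70^((79−1)/2) = 70^39 ≡ 1 (mod 79).
Squaring successively (mod 79): 70^2 = 4900 ≡ 2; 70^4 ≡ 2² = 4 ≡ 4; 70^8 ≡ 4² = 16 ≡ 16; 70^16 ≡ 16² = 256 ≡ 19; 70^32 ≡ 19² = 361 ≡ 45.
Since 39 = 32 + 4 + 2 + 1, 70^39 ≡ 45 · 4 · 2 · 70; multiplying out mod 79: 45·4 = 180 ≡ 22, then 22·2 = 44 ≡ 44, then 44·70 = 3080 ≡ 78. Thus 70^39 ≡ 78 ≡ −1 (mod 79).
By Euler's criterion 70 is a quadratic non-residue mod 79: no x satisfies x² ≡ 70 (mod 79).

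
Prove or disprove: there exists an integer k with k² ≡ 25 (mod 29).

Take k = 5. Then 5² = 25, and since 0 ≤ 25 < 29 this is already reduced: 5² ≡ 25 (mod 29).

k = 5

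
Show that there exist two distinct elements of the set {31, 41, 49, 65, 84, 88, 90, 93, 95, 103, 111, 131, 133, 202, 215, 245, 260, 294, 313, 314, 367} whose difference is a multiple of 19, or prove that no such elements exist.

31 and 88 are such a pair.

Reduce each element mod 19: 31↦12, 41↦3, 49↦11, 65↦8, 84↦8, 88↦12, 90↦14, 93↦17, 95↦0, 103↦8, 111↦16, 131↦17, 133↦0, 202↦12, 215↦6, 245↦17, 260↦13, 294↦9, 313↦9, 314↦10, 367↦6. The residue 12 repeats (at 31 and 88), and 88 − 31 = 57 = 3·19.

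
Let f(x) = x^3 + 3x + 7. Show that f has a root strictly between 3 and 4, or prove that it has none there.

Evaluate at the endpoints: f(3) = 43, f(4) = 83 — same sign (positive).
f'(x) = 3x^2 + 3 has discriminant 0² − 4·3·3 = -36 < 0, so f' has no real roots and is positive for every real x.
So f is strictly increasing; between 3 and 4 its values lie between f(3) = 43 and f(4) = 83, all positive. Therefore f has no root in (3, 4).

f has no root in that interval.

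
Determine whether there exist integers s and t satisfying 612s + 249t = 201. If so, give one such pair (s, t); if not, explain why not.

s = 52, t = -127

Since gcd(612, 249) = 3 and 201 = 3·67, Bézout's identity guarantees a solution.
Dividing through by 3 reduces the equation to 204s + 83t = 67.
Run the Euclidean algorithm on 204 and 83: 204 = 2·83 + 38, 83 = 2·38 + 7, 38 = 5·7 + 3, 7 = 2·3 + 1, 3 = 3·1 + 0.
Unwinding: 1 = 7 − 2·3 = 7 − 2·(38 − 5·7) = −2·38 + 11·7 = −2·38 + 11·(83 − 2·38) = 11·83 − 24·38 = 11·83 − 24·(204 − 2·83) = −24·204 + 59·83, i.e. 204·(-24) + 83·59 = 1.
Times 67: 204·(-1608) + 83·3953 = 67, so (-1608, 3953) solves it.
Shifting by a multiple of (83, −204) keeps it a solution: s = -1608 + 20·83 = 52, t = 3953 − 20·204 = -127.
Indeed 612·52 + 249·(-127) = 31824 − 31623 = 201.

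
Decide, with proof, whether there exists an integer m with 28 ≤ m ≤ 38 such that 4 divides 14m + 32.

Try m = 28: 14·28 + 32 = 424 = 106·4, which is divisible by 4.

m = 28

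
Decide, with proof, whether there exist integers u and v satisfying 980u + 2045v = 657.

There are no such integers.

Any value of 980u + 2045v is a multiple of gcd(980, 2045) = 5.
But 657 is not a multiple of 5 (it leaves remainder 2).
Hence no integers u, v satisfy the equation.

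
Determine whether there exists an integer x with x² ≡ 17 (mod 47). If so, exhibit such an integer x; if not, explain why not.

x = 8

x = 8 works: 8² = 64, and 64 − 17 = 47 = 1·47.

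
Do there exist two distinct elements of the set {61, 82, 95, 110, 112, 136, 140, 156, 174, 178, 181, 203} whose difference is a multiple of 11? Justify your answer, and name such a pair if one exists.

Reduce each element mod 11: 61↦6, 82↦5, 95↦7, 110↦0, 112↦2, 136↦4, 140↦8, 156↦2, 174↦9, 178↦2, 181↦5, 203↦5. The residue 5 repeats (at 82 and 181), and 181 − 82 = 99 = 9·11.

82 and 181 are such a pair.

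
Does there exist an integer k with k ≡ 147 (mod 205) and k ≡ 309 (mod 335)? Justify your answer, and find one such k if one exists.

No, no such integer exists.

Both moduli are multiples of 5 = gcd(205, 335), so any solution would satisfy k ≡ 147 and k ≡ 309 modulo 5 simultaneously.
However 147 ≡ 2 and 309 ≡ 4 (mod 5), and 2 ≠ 4.
So no integer satisfies both congruences.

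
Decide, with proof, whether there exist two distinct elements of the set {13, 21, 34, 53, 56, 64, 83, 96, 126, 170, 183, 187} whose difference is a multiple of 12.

No such pair exists.

Residues mod 12: 13↦1, 21↦9, 34↦10, 53↦5, 56↦8, 64↦4, 83↦11, 96↦0, 126↦6, 170↦2, 183↦3, 187↦7.
These 12 residues are pairwise different, hence no difference of two elements is divisible by 12.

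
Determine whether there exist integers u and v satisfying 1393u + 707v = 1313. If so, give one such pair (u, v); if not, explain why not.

No such integers exist.

Any value of 1393u + 707v is a multiple of gcd(1393, 707) = 7.
However 1313 leaves remainder 4 on division by 7.
Therefore 1393u + 707v = 1313 has no solution in integers.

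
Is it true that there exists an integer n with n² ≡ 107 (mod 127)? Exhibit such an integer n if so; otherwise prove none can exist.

n = 108

Take n = 108. Then 108² = 11664 = 91·127 + 107, so 108² ≡ 107 (mod 127).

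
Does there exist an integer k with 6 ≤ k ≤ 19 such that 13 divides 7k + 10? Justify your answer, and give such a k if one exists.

k = 6 works, since 7·6 + 10 = 52 = 4·13.

k = 6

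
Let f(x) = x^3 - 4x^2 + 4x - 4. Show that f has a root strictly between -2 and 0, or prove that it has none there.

No.

f(-2) = -36 and f(0) = -4, both negative, so a sign-change argument is unavailable; we show f keeps this sign on the whole interval.
Substitute x = −u, where 0 < u < 2 on the interval. Expanding, f(−u) = -u^3 - 4u^2 - 4u - 4.
All 4 nonzero coefficients of this polynomial in u are negative; hence for u > 0 the value is a sum of negative terms (the constant -4 among them).
Therefore f(x) < 0 throughout (-2, 0), and f has no zero there.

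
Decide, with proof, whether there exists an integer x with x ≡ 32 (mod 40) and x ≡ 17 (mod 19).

x = 112

Since 40 and 19 share no common factor, CRT says the pair of congruences has a solution (unique mod 760).
Any solution of the first congruence is x = 32 + 40t; substituting into the second, 40t ≡ 17 − 32 ≡ 4 (mod 19).
40 ≡ 2 (mod 19), so this reads 2t ≡ 4 (mod 19). Since 2·10 = 20 = 1·19 + 1, the inverse of 2 mod 19 is 10.
Multiplying by 10: t ≡ 10·4 = 40 ≡ 2 (mod 19).
With t = 2: x = 32 + 40·2 = 112.
Indeed 112 ≡ 32 (mod 40) and 112 ≡ 17 (mod 19).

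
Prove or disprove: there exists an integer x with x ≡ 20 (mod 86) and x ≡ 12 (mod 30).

x = 192

gcd(86, 30) = 2. A simultaneous solution exists iff 20 ≡ 12 (mod 2); here 20 mod 2 = 0 = 12 mod 2, so it does.
List candidates x ≡ 20 (mod 86): 20, 106, 192. Modulo 30 these are 20, 16, 12; 192 gives 12 as required.
Verify: 192 = 2·86 + 20 and 192 = 6·30 + 12. ✓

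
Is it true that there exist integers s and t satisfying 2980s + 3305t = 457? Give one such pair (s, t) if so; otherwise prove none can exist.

Any value of 2980s + 3305t is a multiple of gcd(2980, 3305) = 5.
However 457 leaves remainder 2 on division by 5.
So the equation is unsolvable over ℤ.

No such integers exist.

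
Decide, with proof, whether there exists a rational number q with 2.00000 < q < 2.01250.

q = 163/81

Look for a denominator N such that an integer falls strictly between N·2.00000 and N·2.01250. N = 81 works: 81·2.00000 = 162.00000 < 163 < 163.01250 = 81·2.01250.
Hence 163/81 is a rational number with 2.00000 < 163/81 < 2.01250.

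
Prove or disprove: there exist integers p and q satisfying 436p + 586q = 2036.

p = 88, q = -62

Since gcd(436, 586) = 2 and 2036 = 2·1018, Bézout's identity guarantees a solution.
Dividing through by 2 reduces the equation to 218p + 293q = 1018.
Run the Euclidean algorithm on 293 and 218: 293 = 1·218 + 75, 218 = 2·75 + 68, 75 = 1·68 + 7, 68 = 9·7 + 5, 7 = 1·5 + 2, 5 = 2·2 + 1, 2 = 2·1 + 0.
Unwinding: 1 = 5 − 2·2 = 5 − 2·(7 − 1·5) = −2·7 + 3·5 = −2·7 + 3·(68 − 9·7) = 3·68 − 29·7 = 3·68 − 29·(75 − 1·68) = −29·75 + 32·68 = −29·75 + 32·(218 − 2·75) = 32·218 − 93·75 = 32·218 − 93·(293 − 1·218) = −93·293 + 125·218, i.e. 218·125 + 293·(-93) = 1.
Times 1018: 218·127250 + 293·(-94674) = 1018, so (127250, -94674) solves it.
Subtracting 434·293 from p and adding 434·218 to q gives the tidier solution (88, -62).
Check: 436·88 + 586·(-62) = 38368 − 36332 = 2036. ✓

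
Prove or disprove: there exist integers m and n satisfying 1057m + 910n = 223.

Any value of 1057m + 910n is a multiple of gcd(1057, 910) = 7.
But 223 = 7·31 + 6, so 7 ∤ 223.
So the equation is unsolvable over ℤ.

No, no such integers exist.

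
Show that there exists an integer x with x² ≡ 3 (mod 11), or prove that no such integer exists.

x = 5

Take x = 5. Then 5² = 25 = 2·11 + 3, so 5² ≡ 3 (mod 11).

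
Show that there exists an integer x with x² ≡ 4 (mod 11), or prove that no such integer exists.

x = 2

Take x = 2. Then 2² = 4, and since 0 ≤ 4 < 11 this is already reduced: 2² ≡ 4 (mod 11).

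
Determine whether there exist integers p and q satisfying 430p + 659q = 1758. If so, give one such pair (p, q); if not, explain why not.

p = 47, q = -28

430 and 659 are coprime, so 430p + 659q ranges over all of ℤ.
Run the Euclidean algorithm on 659 and 430: 659 = 1·430 + 229, 430 = 1·229 + 201, 229 = 1·201 + 28, 201 = 7·28 + 5, 28 = 5·5 + 3, 5 = 1·3 + 2, 3 = 1·2 + 1, 2 = 2·1 + 0.
Unwinding: 1 = 3 − 1·2 = 3 − (5 − 1·3) = −5 + 2·3 = −5 + 2·(28 − 5·5) = 2·28 − 11·5 = 2·28 − 11·(201 − 7·28) = −11·201 + 79·28 = −11·201 + 79·(229 − 1·201) = 79·229 − 90·201 = 79·229 − 90·(430 − 1·229) = −90·430 + 169·229 = −90·430 + 169·(659 − 1·430) = 169·659 − 259·430, i.e. 430·(-259) + 659·169 = 1.
Times 1758: 430·(-455322) + 659·297102 = 1758, so (-455322, 297102) solves it.
The general solution is p = -455322 + 659k, q = 297102 − 430k; taking k = 691 gives the smaller pair p = 47, q = -28.
Check: 430·47 + 659·(-28) = 20210 − 18452 = 1758. ✓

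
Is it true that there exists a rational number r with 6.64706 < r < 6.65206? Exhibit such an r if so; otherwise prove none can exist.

r = 133/20

Scale by 20: the interval becomes (132.94120, 133.04120), which contains the integer 133.
Hence 133/20 is a rational number with 6.64706 < 133/20 < 6.65206.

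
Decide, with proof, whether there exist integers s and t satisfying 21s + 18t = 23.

No such integers exist.

gcd(21, 18) = 3, so every integer of the form 21s + 18t is a multiple of 3.
But 23 is not a multiple of 3 (it leaves remainder 2).
So the equation is unsolvable over ℤ.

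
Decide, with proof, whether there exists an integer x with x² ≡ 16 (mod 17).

x = 13

x = 13 works: 13² = 169, and 169 − 16 = 153 = 9·17.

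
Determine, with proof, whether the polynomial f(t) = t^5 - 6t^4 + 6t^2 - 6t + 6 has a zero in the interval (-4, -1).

Such a root exists.

f(-4) = -2434 and f(-1) = 11, which have opposite signs.
f is continuous everywhere (it is a polynomial), in particular on [-4, -1].
By the Intermediate Value Theorem f must vanish at some point of (-4, -1).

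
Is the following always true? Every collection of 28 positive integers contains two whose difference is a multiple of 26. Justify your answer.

Yes.

Each integer lies in one of the 26 residue classes modulo 26.
Since 28 > 26, two of the 28 integers must share a residue class by the pigeonhole principle; call them a and b.
Then a ≡ b (mod 26), i.e. 26 ∣ (a − b).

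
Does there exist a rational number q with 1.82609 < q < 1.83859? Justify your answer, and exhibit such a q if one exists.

q = 11/6

Multiplying by 6: 6·1.82609 = 10.95654 and 6·1.83859 = 11.03154, so the integer 11 lies strictly between them.
Hence 11/6 is a rational number with 1.82609 < 11/6 < 1.83859.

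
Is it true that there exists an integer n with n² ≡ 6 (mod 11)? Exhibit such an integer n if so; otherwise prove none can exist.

There is no such integer.

Computing n² mod 11 for n = 0, 1, …, 5 (enough, by the symmetry n ↦ 11 − n) gives 0, 1, 4, 9, 5, 3.
So the quadratic residues mod 11 are {0, 1, 3, 4, 5, 9}, and 6 is not among them.
Hence no integer n has n² ≡ 6 (mod 11).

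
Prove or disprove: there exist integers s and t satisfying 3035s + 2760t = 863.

Any value of 3035s + 2760t is a multiple of gcd(3035, 2760) = 5.
However 863 leaves remainder 3 on division by 5.
So the equation is unsolvable over ℤ.

No such integers exist.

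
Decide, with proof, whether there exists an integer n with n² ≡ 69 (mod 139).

n = 25 works: 25² = 625, and 625 − 69 = 556 = 4·139.

n = 25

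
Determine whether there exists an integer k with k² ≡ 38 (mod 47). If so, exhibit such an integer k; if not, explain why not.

No, no such integer exists.

47 is prime, so by Euler's criterion 38 is a square mod 47 iff 38^((47−1)/2) = 38^23 ≡ 1 (mod 47).
Repeated squaring mod 47: 38^2 = 1444 ≡ 34; 38^4 ≡ 34² = 1156 ≡ 28; 38^8 ≡ 28² = 784 ≡ 32; 38^16 ≡ 32² = 1024 ≡ 37.
Since 23 = 16 + 4 + 2 + 1, 38^23 ≡ 37 · 28 · 34 · 38; multiplying out mod 47: 37·28 = 1036 ≡ 2, then 2·34 = 68 ≡ 21, then 21·38 = 798 ≡ 46. Thus 38^23 ≡ 46 ≡ −1 (mod 47).
By Euler's criterion 38 is a quadratic non-residue mod 47: no k satisfies k² ≡ 38 (mod 47).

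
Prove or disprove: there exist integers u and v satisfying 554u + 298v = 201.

Both 554 and 298 are divisible by gcd(554, 298) = 2, hence so is any combination 554u + 298v.
However 201 leaves remainder 1 on division by 2.
Hence no integers u, v satisfy the equation.

There are no such integers.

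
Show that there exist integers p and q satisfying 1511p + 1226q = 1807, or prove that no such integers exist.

1511 and 1226 are coprime, so 1511p + 1226q ranges over all of ℤ.
Dividing repeatedly: 1511 = 1·1226 + 285, 1226 = 4·285 + 86, 285 = 3·86 + 27, 86 = 3·27 + 5, 27 = 5·5 + 2, 5 = 2·2 + 1, 2 = 2·1 + 0.
Back-substituting, 1 = 5 − 2·2 = 5 − 2·(27 − 5·5) = −2·27 + 11·5 = −2·27 + 11·(86 − 3·27) = 11·86 − 35·27 = 11·86 − 35·(285 − 3·86) = −35·285 + 116·86 = −35·285 + 116·(1226 − 4·285) = 116·1226 − 499·285 = 116·1226 − 499·(1511 − 1·1226) = −499·1511 + 615·1226; that is, 1511·(-499) + 1226·615 = 1.
Multiplying through by 1807: p = (-499)·1807 = -901693, q = 615·1807 = 1111305 is a solution.
The general solution is p = -901693 + 1226k, q = 1111305 − 1511k; taking k = 736 gives the smaller pair p = 643, q = -791.
Indeed 1511·643 + 1226·(-791) = 971573 − 969766 = 1807.

p = 643, q = -791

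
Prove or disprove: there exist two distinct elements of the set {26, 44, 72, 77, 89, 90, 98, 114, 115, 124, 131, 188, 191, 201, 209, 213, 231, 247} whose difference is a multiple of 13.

Both 26 and 247 leave remainder 0 on division by 13; their difference 221 = 17·13 is a multiple of 13.

Yes: 26 and 247.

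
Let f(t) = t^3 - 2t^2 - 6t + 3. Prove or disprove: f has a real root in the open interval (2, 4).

Such a root exists.

f(2) = -9 and f(4) = 11, which have opposite signs.
Since f is a polynomial it is continuous on [2, 4].
By the Intermediate Value Theorem, f takes the value 0 somewhere in the open interval.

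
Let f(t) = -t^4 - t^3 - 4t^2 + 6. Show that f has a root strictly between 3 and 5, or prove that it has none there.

No such root exists.

f(3) = -138 and f(5) = -844, both negative, so a sign-change argument is unavailable; we show f keeps this sign on the whole interval.
Substitute t = 3 + u, where 0 < u < 2 on the interval. Expanding, f(3 + u) = -u^4 - 13u^3 - 67u^2 - 159u - 138.
The nonzero coefficients here are all negative, so for u > 0 every term is negative (or zero), and the constant term -138 is strictly negative.
So f is strictly negative on (3, 5); no root exists in the interval.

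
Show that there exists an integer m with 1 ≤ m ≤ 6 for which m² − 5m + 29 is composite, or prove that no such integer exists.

At m = 6: 6² − 5·6 + 29 = 35 = 5·7, which is composite.

m = 6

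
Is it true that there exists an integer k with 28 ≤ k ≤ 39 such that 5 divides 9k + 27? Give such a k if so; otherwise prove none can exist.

k = 32

Try k = 32: 9·32 + 27 = 315 = 63·5, which is divisible by 5.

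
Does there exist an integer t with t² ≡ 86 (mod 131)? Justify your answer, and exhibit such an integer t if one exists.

No, no such integer exists.

Apply Euler's criterion with the prime 131: 86 is a quadratic residue iff 86^65 ≡ 1 (mod 131), and a non-residue iff it is ≡ −1.
Squaring successively (mod 131): 86^2 = 7396 ≡ 60; 86^4 ≡ 60² = 3600 ≡ 63; 86^8 ≡ 63² = 3969 ≡ 39; 86^16 ≡ 39² = 1521 ≡ 80; 86^32 ≡ 80² = 6400 ≡ 112; 86^64 ≡ 112² = 12544 ≡ 99.
Since 65 = 64 + 1, 86^65 ≡ 99 · 86; multiplying out mod 131: 99·86 = 8514 ≡ 130. Thus 86^65 ≡ 130 ≡ −1 (mod 131).
By Euler's criterion 86 is a quadratic non-residue mod 131: no t satisfies t² ≡ 86 (mod 131).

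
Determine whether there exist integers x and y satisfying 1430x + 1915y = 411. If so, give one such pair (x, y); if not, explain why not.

No, no such integers exist.

gcd(1430, 1915) = 5, so every integer of the form 1430x + 1915y is a multiple of 5.
However 411 leaves remainder 1 on division by 5.
Hence no integers x, y satisfy the equation.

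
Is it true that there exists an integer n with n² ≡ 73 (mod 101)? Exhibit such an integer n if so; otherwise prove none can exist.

Apply Euler's criterion with the prime 101: 73 is a quadratic residue iff 73^50 ≡ 1 (mod 101), and a non-residue iff it is ≡ −1.
Squaring successively (mod 101): 73^2 = 5329 ≡ 77; 73^4 ≡ 77² = 5929 ≡ 71; 73^8 ≡ 71² = 5041 ≡ 92; 73^16 ≡ 92² = 8464 ≡ 81; 73^32 ≡ 81² = 6561 ≡ 97.
Since 50 = 32 + 16 + 2, 73^50 ≡ 97 · 81 · 77; multiplying out mod 101: 97·81 = 7857 ≡ 80, then 80·77 = 6160 ≡ 100. Thus 73^50 ≡ 100 ≡ −1 (mod 101).
The value −1 means 73 is a non-residue modulo 101, so n² ≡ 73 (mod 101) is impossible.

No such integer exists.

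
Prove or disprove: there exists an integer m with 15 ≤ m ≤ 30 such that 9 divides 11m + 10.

m = 22

Try m = 22: 11·22 + 10 = 252 = 28·9, which is divisible by 9.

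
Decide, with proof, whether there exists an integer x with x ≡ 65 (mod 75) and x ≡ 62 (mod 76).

x = 290

The moduli 75 and 76 are coprime, so by the Chinese Remainder Theorem a unique solution modulo 5700 exists.
Write x = 65 + 75t and require 65 + 75t ≡ 62 (mod 76), i.e. 75t ≡ 73 (mod 76).
Invert 75 mod 76 by the Euclidean algorithm: 76 = 1·75 + 1, 75 = 75·1 + 0; back-substituting, 1 = 76 − 1·75. Hence 75·(-1) ≡ 1, so 75⁻¹ ≡ -1 ≡ 75 (mod 76).
Therefore t ≡ 75·73 = 5475 ≡ 3 (mod 76).
With t = 3: x = 65 + 75·3 = 290.
Indeed 290 ≡ 65 (mod 75) and 290 ≡ 62 (mod 76).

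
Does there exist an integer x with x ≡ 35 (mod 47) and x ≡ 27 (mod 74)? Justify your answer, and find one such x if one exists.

gcd(47, 74) = 1, so the Chinese Remainder Theorem guarantees exactly one residue class mod 3478 satisfying both.
Write x = 35 + 47t and require 35 + 47t ≡ 27 (mod 74), i.e. 47t ≡ 66 (mod 74).
Invert 47 mod 74 by the Euclidean algorithm: 74 = 1·47 + 27, 47 = 1·27 + 20, 27 = 1·20 + 7, 20 = 2·7 + 6, 7 = 1·6 + 1, 6 = 6·1 + 0; back-substituting, 1 = 7 − 1·6 = 7 − (20 − 2·7) = −20 + 3·7 = −20 + 3·(27 − 1·20) = 3·27 − 4·20 = 3·27 − 4·(47 − 1·27) = −4·47 + 7·27 = −4·47 + 7·(74 − 1·47) = 7·74 − 11·47. Hence 47·(-11) ≡ 1, so 47⁻¹ ≡ -11 ≡ 63 (mod 74).
Multiplying by 63: t ≡ 63·66 = 4158 ≡ 14 (mod 74).
With t = 14: x = 35 + 47·14 = 693.
Verify: 693 = 14·47 + 35 and 693 = 9·74 + 27. ✓

x = 693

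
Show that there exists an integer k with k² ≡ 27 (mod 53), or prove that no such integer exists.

Apply Euler's criterion with the prime 53: 27 is a quadratic residue iff 27^26 ≡ 1 (mod 53), and a non-residue iff it is ≡ −1.
Repeated squaring mod 53: 27^2 = 729 ≡ 40; 27^4 ≡ 40² = 1600 ≡ 10; 27^8 ≡ 10² = 100 ≡ 47; 27^16 ≡ 47² = 2209 ≡ 36.
Since 26 = 16 + 8 + 2, 27^26 ≡ 36 · 47 · 40; multiplying out mod 53: 36·47 = 1692 ≡ 49, then 49·40 = 1960 ≡ 52. Thus 27^26 ≡ 52 ≡ −1 (mod 53).
By Euler's criterion 27 is a quadratic non-residue mod 53: no k satisfies k² ≡ 27 (mod 53).

There is no such integer.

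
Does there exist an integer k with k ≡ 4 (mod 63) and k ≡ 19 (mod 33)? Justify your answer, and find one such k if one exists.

k = 382

gcd(63, 33) = 3. A simultaneous solution exists iff 4 ≡ 19 (mod 3); here 4 mod 3 = 1 = 19 mod 3, so it does.
List candidates k ≡ 4 (mod 63): 4, 67, 130, 193, 256, 319, 382. Modulo 33 these are 4, 1, 31, 28, 25, 22, 19; 382 gives 19 as required.
Verify: 382 = 6·63 + 4 and 382 = 11·33 + 19. ✓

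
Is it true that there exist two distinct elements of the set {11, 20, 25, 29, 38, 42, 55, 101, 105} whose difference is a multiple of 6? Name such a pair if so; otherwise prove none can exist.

11 and 29 are such a pair.

11 mod 6 = 5 and 29 mod 6 = 5, so 29 − 11 = 18 = 3·6.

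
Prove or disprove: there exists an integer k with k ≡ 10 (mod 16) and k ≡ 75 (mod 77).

k = 922

The moduli 16 and 77 are coprime, so by the Chinese Remainder Theorem a unique solution modulo 1232 exists.
Any solution of the first congruence is k = 10 + 16t; substituting into the second, 16t ≡ 75 − 10 ≡ 65 (mod 77).
Invert 16 mod 77 by the Euclidean algorithm: 77 = 4·16 + 13, 16 = 1·13 + 3, 13 = 4·3 + 1, 3 = 3·1 + 0; back-substituting, 1 = 13 − 4·3 = 13 − 4·(16 − 1·13) = −4·16 + 5·13 = −4·16 + 5·(77 − 4·16) = 5·77 − 24·16. Hence 16·(-24) ≡ 1, so 16⁻¹ ≡ -24 ≡ 53 (mod 77).
Therefore t ≡ 53·65 = 3445 ≡ 57 (mod 77).
With t = 57: k = 10 + 16·57 = 922.
Check: 922 mod 16 = 10, 922 mod 77 = 75. ✓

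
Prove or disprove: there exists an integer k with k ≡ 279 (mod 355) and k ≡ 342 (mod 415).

No, no such integer exists.

gcd(355, 415) = 5. If k ≡ 279 (mod 355) and k ≡ 342 (mod 415), then k ≡ 279 (mod 5) and k ≡ 342 (mod 5).
These are incompatible: 279 − 342 = -63 is not divisible by 5.
Therefore no such k exists.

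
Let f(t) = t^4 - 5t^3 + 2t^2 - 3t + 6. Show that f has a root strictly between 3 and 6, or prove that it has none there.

f(3) = -39 and f(6) = 276, which have opposite signs.
f is continuous everywhere (it is a polynomial), in particular on [3, 6].
By the Intermediate Value Theorem, f takes the value 0 somewhere in the open interval.

Yes, f has a root in the interval.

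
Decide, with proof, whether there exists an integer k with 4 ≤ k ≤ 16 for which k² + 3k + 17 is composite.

At k = 14: 14² + 3·14 + 17 = 255 = 3·85, which is composite.

k = 14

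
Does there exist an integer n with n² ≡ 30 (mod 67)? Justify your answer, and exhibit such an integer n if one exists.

67 is prime, so by Euler's criterion 30 is a square mod 67 iff 30^((67−1)/2) = 30^33 ≡ 1 (mod 67).
Squaring successively (mod 67): 30^2 = 900 ≡ 29; 30^4 ≡ 29² = 841 ≡ 37; 30^8 ≡ 37² = 1369 ≡ 29; 30^16 ≡ 29² = 841 ≡ 37; 30^32 ≡ 37² = 1369 ≡ 29.
Since 33 = 32 + 1, 30^33 ≡ 29 · 30; multiplying out mod 67: 29·30 = 870 ≡ 66. Thus 30^33 ≡ 66 ≡ −1 (mod 67).
The value −1 means 30 is a non-residue modulo 67, so n² ≡ 30 (mod 67) is impossible.

There is no such integer.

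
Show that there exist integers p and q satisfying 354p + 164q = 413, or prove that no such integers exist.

gcd(354, 164) = 2, so every integer of the form 354p + 164q is a multiple of 2.
But 413 is not a multiple of 2 (it leaves remainder 1).
So the equation is unsolvable over ℤ.

No such integers exist.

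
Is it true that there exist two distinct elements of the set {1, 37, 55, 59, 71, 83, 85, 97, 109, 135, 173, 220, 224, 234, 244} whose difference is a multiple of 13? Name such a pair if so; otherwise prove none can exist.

Yes: 55 and 224.

Reduce each element mod 13: 1↦1, 37↦11, 55↦3, 59↦7, 71↦6, 83↦5, 85↦7, 97↦6, 109↦5, 135↦5, 173↦4, 220↦12, 224↦3, 234↦0, 244↦10. The residue 3 repeats (at 55 and 224), and 224 − 55 = 169 = 13·13.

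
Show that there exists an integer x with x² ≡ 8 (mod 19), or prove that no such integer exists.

Computing x² mod 19 for x = 0, 1, …, 9 (enough, by the symmetry x ↦ 19 − x) gives 0, 1, 4, 9, 16, 6, 17, 11, 7, 5.
The set of squares mod 19 is therefore {0, 1, 4, 5, 6, 7, 9, 11, 16, 17}, which does not contain 8.
Hence no integer x has x² ≡ 8 (mod 19).

No such integer exists.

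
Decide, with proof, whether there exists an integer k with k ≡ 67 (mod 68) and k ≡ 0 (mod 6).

gcd(68, 6) = 2. If k ≡ 67 (mod 68) and k ≡ 0 (mod 6), then k ≡ 67 (mod 2) and k ≡ 0 (mod 2).
But 67 mod 2 = 1 while 0 mod 2 = 0, a contradiction.
So no integer satisfies both congruences.

No, no such integer exists.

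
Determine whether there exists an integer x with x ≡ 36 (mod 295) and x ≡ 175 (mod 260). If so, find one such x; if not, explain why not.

No, no such integer exists.

Reduce both congruences modulo 5, which divides 295 and 260: they say x ≡ 36 (mod 5) and x ≡ 175 (mod 5).
However 36 ≡ 1 and 175 ≡ 0 (mod 5), and 1 ≠ 0.
Therefore no such x exists.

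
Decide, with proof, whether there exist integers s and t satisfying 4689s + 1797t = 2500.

gcd(4689, 1797) = 3, so every integer of the form 4689s + 1797t is a multiple of 3.
But 2500 = 3·833 + 1, so 3 ∤ 2500.
Therefore 4689s + 1797t = 2500 has no solution in integers.

No such integers exist.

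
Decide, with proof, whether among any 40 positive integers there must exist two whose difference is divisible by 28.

Yes, this is always true.

Each integer lies in one of the 28 residue classes modulo 28.
With 40 integers and only 28 classes, the pigeonhole principle forces two of them, say a and b, into the same class.
Then a ≡ b (mod 28), i.e. 28 ∣ (a − b).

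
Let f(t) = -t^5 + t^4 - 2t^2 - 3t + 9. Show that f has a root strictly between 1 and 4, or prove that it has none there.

Yes, f has a root in the interval.

f(1) = 4 and f(4) = -803, which have opposite signs.
As a polynomial, f is continuous on every closed interval.
By the Intermediate Value Theorem f must vanish at some point of (1, 4).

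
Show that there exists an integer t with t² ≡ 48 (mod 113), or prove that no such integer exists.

No, no such integer exists.

113 is prime, so by Euler's criterion 48 is a square mod 113 iff 48^((113−1)/2) = 48^56 ≡ 1 (mod 113).
Repeated squaring mod 113: 48^2 = 2304 ≡ 44; 48^4 ≡ 44² = 1936 ≡ 15; 48^8 ≡ 15² = 225 ≡ 112; 48^16 ≡ 112² = 12544 ≡ 1; 48^32 ≡ 1² = 1 ≡ 1.
Since 56 = 32 + 16 + 8, 48^56 ≡ 1 · 1 · 112; multiplying out mod 113: 1·1 = 1 ≡ 1, then 1·112 = 112 ≡ 112. Thus 48^56 ≡ 112 ≡ −1 (mod 113).
By Euler's criterion 48 is a quadratic non-residue mod 113: no t satisfies t² ≡ 48 (mod 113).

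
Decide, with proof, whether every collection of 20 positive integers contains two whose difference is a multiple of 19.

Each integer lies in one of the 19 residue classes modulo 19.
With 20 integers and only 19 classes, the pigeonhole principle forces two of them, say a and b, into the same class.
Their difference a − b is then a multiple of 19.

Yes.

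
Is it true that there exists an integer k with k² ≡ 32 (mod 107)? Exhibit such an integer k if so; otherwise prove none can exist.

No such integer exists.

Apply Euler's criterion with the prime 107: 32 is a quadratic residue iff 32^53 ≡ 1 (mod 107), and a non-residue iff it is ≡ −1.
Repeated squaring mod 107: 32^2 = 1024 ≡ 61; 32^4 ≡ 61² = 3721 ≡ 83; 32^8 ≡ 83² = 6889 ≡ 41; 32^16 ≡ 41² = 1681 ≡ 76; 32^32 ≡ 76² = 5776 ≡ 105.
Since 53 = 32 + 16 + 4 + 1, 32^53 ≡ 105 · 76 · 83 · 32; multiplying out mod 107: 105·76 = 7980 ≡ 62, then 62·83 = 5146 ≡ 10, then 10·32 = 320 ≡ 106. Thus 32^53 ≡ 106 ≡ −1 (mod 107).
The value −1 means 32 is a non-residue modulo 107, so k² ≡ 32 (mod 107) is impossible.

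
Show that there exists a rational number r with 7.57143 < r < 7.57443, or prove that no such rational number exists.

Scale by 54: the interval becomes (408.85722, 409.01922), which contains the integer 409.
Dividing back, 7.57143 < 409/54 < 7.57443, and 409/54 is rational.

r = 409/54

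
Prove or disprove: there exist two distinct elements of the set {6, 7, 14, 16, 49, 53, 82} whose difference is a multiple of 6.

7 and 49 are such a pair.

7 mod 6 = 1 and 49 mod 6 = 1, so 49 − 7 = 42 = 7·6.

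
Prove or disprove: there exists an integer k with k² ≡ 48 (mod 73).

k = 11

k = 11 works: 11² = 121, and 121 − 48 = 73 = 1·73.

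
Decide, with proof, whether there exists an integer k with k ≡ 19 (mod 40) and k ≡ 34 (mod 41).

k = 1059

The moduli 40 and 41 are coprime, so by the Chinese Remainder Theorem a unique solution modulo 1640 exists.
Any solution of the first congruence is k = 19 + 40t; substituting into the second, 40t ≡ 34 − 19 ≡ 15 (mod 41).
Invert 40 mod 41 by the Euclidean algorithm: 41 = 1·40 + 1, 40 = 40·1 + 0; back-substituting, 1 = 41 − 1·40. Hence 40·(-1) ≡ 1, so 40⁻¹ ≡ -1 ≡ 40 (mod 41).
Multiplying by 40: t ≡ 40·15 = 600 ≡ 26 (mod 41).
Taking t = 26 gives k = 19 + 40·26 = 1059.
Verify: 1059 = 26·40 + 19 and 1059 = 25·41 + 34. ✓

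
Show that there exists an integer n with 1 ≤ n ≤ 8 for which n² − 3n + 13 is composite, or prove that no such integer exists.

The values for n = 1, 2, …, 8 are 11, 11, 13, 17, 23, 31, 41, 53, and each of these is prime.
So no value in the range makes the expression composite.

No, no such integer n in that range exists.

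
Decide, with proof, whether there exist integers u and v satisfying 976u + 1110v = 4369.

There are no such integers.

gcd(976, 1110) = 2, so every integer of the form 976u + 1110v is a multiple of 2.
However 4369 leaves remainder 1 on division by 2.
So the equation is unsolvable over ℤ.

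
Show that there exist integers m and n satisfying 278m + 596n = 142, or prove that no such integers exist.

m = 127, n = -59

Every value of 278m + 596n is a multiple of gcd(278, 596) = 2; since 2 ∣ 142, solutions exist.
Dividing through by 2 reduces the equation to 139m + 298n = 71.
Dividing repeatedly: 298 = 2·139 + 20, 139 = 6·20 + 19, 20 = 1·19 + 1, 19 = 19·1 + 0.
Back-substituting, 1 = 20 − 1·19 = 20 − (139 − 6·20) = −139 + 7·20 = −139 + 7·(298 − 2·139) = 7·298 − 15·139; that is, 139·(-15) + 298·7 = 1.
Scaling by 71 gives the particular solution (m, n) = (-1065, 497).
Adding 4·298 to m and subtracting 4·139 from n gives the tidier solution (127, -59).
Indeed 278·127 + 596·(-59) = 35306 − 35164 = 142.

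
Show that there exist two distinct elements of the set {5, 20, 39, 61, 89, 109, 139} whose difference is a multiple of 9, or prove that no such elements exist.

Reduce each element modulo 9: 5↦5, 20↦2, 39↦3, 61↦7, 89↦8, 109↦1, 139↦4.
These 7 residues are pairwise different, hence no difference of two elements is divisible by 9.

No such pair exists.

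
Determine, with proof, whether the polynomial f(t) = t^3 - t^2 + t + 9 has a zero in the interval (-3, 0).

Such a root exists.

f(-3) = -30 and f(0) = 9, which have opposite signs.
f is continuous everywhere (it is a polynomial), in particular on [-3, 0].
By the Intermediate Value Theorem f must vanish at some point of (-3, 0).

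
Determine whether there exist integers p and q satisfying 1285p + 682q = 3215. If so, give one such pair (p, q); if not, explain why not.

Since gcd(1285, 682) = 1, every integer is an integer combination of 1285 and 682.
Run the Euclidean algorithm on 1285 and 682: 1285 = 1·682 + 603, 682 = 1·603 + 79, 603 = 7·79 + 50, 79 = 1·50 + 29, 50 = 1·29 + 21, 29 = 1·21 + 8, 21 = 2·8 + 5, 8 = 1·5 + 3, 5 = 1·3 + 2, 3 = 1·2 + 1, 2 = 2·1 + 0.
Back-substituting, 1 = 3 − 1·2 = 3 − (5 − 1·3) = −5 + 2·3 = −5 + 2·(8 − 1·5) = 2·8 − 3·5 = 2·8 − 3·(21 − 2·8) = −3·21 + 8·8 = −3·21 + 8·(29 − 1·21) = 8·29 − 11·21 = 8·29 − 11·(50 − 1·29) = −11·50 + 19·29 = −11·50 + 19·(79 − 1·50) = 19·79 − 30·50 = 19·79 − 30·(603 − 7·79) = −30·603 + 229·79 = −30·603 + 229·(682 − 1·603) = 229·682 − 259·603 = 229·682 − 259·(1285 − 1·682) = −259·1285 + 488·682; that is, 1285·(-259) + 682·488 = 1.
Multiplying through by 3215: p = (-259)·3215 = -832685, q = 488·3215 = 1568920 is a solution.
Adding 1221·682 to p and subtracting 1221·1285 from q gives the tidier solution (37, -65).
Indeed 1285·37 + 682·(-65) = 47545 − 44330 = 3215.

p = 37, q = -65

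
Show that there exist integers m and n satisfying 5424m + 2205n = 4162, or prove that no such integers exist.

No such integers exist.

gcd(5424, 2205) = 3, so every integer of the form 5424m + 2205n is a multiple of 3.
But 4162 = 3·1387 + 1, so 3 ∤ 4162.
Hence no integers m, n satisfy the equation.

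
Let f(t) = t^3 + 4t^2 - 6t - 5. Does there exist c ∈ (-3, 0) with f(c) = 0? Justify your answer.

f(-3) = 22 and f(0) = -5, which have opposite signs.
f is continuous everywhere (it is a polynomial), in particular on [-3, 0].
By the Intermediate Value Theorem, f takes the value 0 somewhere in the open interval.

Yes, such a c exists.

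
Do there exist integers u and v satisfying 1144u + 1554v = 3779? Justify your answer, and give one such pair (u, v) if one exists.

No, no such integers exist.

Both 1144 and 1554 are divisible by gcd(1144, 1554) = 2, hence so is any combination 1144u + 1554v.
However 3779 leaves remainder 1 on division by 2.
Therefore 1144u + 1554v = 3779 has no solution in integers.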